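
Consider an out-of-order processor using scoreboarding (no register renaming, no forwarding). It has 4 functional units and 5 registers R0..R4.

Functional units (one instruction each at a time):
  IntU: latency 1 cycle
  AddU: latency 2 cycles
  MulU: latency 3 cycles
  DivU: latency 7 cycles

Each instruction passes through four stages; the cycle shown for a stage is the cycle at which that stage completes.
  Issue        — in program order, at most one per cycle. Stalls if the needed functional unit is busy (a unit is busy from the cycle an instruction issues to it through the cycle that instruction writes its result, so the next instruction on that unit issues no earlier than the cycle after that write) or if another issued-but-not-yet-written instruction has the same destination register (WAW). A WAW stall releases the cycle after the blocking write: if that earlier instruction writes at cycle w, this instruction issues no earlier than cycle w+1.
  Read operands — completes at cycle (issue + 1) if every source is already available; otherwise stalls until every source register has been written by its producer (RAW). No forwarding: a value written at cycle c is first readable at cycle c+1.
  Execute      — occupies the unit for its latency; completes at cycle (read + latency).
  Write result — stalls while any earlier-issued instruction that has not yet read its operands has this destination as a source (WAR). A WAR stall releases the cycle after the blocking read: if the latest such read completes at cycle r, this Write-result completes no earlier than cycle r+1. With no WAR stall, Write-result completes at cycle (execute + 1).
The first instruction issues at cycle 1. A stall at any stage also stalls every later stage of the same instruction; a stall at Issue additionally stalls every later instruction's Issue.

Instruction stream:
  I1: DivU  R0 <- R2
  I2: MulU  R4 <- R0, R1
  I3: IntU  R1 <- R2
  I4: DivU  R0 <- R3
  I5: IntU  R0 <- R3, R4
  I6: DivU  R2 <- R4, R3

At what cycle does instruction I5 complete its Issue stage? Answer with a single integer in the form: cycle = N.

t=1  I1 issues→DivU
t=2  I1 reads | I2 issues→MulU
t=3  I3 issues→IntU
t=4  I3 reads
t=5  I3 exec-done
t=9  I1 exec-done
t=10  I1 writes R0
t=11  I2 reads | I4 issues→DivU
t=12  I3 writes R1 | I4 reads
t=14  I2 exec-done
t=15  I2 writes R4
t=19  I4 exec-done
t=20  I4 writes R0
t=21  I5 issues→IntU
t=22  I5 reads | I6 issues→DivU
t=23  I5 exec-done | I6 reads
t=24  I5 writes R0
t=30  I6 exec-done
t=31  I6 writes R2

cycle = 21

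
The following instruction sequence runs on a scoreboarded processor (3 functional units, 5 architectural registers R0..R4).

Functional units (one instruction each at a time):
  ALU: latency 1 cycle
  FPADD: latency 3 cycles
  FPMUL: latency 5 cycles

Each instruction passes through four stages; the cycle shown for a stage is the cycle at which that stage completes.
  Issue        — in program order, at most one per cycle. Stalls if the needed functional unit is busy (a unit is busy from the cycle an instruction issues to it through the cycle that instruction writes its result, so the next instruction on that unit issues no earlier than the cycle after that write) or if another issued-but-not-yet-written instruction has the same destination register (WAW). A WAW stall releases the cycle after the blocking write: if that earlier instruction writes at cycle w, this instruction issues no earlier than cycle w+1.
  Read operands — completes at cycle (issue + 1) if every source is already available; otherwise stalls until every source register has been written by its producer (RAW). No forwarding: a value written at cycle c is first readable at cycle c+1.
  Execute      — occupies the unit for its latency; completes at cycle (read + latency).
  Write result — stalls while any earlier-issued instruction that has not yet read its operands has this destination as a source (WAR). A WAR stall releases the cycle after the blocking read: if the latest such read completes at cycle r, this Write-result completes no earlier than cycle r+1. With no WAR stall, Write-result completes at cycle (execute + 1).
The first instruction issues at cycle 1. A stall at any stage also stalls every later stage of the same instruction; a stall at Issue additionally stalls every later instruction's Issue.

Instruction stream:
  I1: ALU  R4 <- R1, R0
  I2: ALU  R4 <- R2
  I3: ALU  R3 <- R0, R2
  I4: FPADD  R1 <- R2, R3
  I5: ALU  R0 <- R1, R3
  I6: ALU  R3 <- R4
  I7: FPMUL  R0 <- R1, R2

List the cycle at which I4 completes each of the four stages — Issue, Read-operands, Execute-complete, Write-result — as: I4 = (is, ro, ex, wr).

I4 = (10, 13, 16, 17)

c1: I1→ALU
c2: I1 RO
c3: I1 EX
c4: I1 WR R4
c5: I2→ALU
c6: I2 RO
c7: I2 EX
c8: I2 WR R4
c9: I3→ALU
c10: I3 RO, I4→FPADD
c11: I3 EX
c12: I3 WR R3
c13: I4 RO, I5→ALU
c16: I4 EX
c17: I4 WR R1
c18: I5 RO
c19: I5 EX
c20: I5 WR R0
c21: I6→ALU
c22: I6 RO, I7→FPMUL
c23: I6 EX, I7 RO
c24: I6 WR R3
c28: I7 EX
c29: I7 WR R0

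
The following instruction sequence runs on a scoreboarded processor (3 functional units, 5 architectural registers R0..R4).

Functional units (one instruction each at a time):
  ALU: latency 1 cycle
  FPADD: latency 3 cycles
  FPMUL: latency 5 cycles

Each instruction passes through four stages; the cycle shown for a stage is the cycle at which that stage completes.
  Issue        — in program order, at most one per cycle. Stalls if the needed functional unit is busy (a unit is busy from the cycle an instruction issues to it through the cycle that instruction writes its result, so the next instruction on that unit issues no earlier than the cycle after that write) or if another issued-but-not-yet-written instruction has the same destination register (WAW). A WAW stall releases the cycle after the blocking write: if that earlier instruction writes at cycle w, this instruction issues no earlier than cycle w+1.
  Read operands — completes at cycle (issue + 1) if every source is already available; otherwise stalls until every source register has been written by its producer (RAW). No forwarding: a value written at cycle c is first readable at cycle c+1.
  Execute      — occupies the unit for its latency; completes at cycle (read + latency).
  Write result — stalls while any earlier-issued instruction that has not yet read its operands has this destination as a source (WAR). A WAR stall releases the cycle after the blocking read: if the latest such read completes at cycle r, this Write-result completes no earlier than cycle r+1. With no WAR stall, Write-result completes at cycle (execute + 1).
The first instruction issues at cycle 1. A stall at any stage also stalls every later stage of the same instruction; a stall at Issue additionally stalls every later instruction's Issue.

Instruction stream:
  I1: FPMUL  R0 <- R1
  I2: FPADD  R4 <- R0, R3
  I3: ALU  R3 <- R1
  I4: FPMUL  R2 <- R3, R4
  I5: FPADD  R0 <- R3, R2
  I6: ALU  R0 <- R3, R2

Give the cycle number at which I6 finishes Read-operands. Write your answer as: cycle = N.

t=1  I1→FPMUL
t=2  I1 RO | I2→FPADD
t=3  I3→ALU
t=4  I3 RO
t=5  I3 EX
t=7  I1 EX
t=8  I1 WR R0
t=9  I2 RO | I4→FPMUL
t=10  I3 WR R3
t=12  I2 EX
t=13  I2 WR R4
t=14  I4 RO | I5→FPADD
t=19  I4 EX
t=20  I4 WR R2
t=21  I5 RO
t=24  I5 EX
t=25  I5 WR R0
t=26  I6→ALU
t=27  I6 RO
t=28  I6 EX
t=29  I6 WR R0

cycle = 27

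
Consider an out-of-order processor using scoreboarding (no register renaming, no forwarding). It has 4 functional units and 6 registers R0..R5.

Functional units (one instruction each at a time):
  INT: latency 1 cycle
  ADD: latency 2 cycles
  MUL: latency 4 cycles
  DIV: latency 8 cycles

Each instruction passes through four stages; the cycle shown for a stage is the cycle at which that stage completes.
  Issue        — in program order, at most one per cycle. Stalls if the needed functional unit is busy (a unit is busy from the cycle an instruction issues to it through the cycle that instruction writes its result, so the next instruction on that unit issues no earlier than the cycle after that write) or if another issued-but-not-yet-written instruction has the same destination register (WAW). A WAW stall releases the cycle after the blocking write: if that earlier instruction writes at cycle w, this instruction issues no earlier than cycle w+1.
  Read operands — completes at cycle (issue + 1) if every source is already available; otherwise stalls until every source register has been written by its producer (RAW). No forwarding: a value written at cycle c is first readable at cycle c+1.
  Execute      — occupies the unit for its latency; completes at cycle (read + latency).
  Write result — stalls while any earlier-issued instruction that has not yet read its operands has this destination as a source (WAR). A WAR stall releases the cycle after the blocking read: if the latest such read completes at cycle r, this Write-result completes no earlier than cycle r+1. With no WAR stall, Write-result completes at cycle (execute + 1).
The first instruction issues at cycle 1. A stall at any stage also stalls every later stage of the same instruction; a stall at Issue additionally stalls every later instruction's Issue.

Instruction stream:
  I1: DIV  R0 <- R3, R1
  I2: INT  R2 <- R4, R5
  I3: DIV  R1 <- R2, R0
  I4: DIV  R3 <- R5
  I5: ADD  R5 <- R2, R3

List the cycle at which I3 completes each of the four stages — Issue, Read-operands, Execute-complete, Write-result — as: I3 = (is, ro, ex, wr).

[1] issue I1 (DIV)
[2] I1 read-ops; issue I2 (INT)
[3] I2 read-ops
[4] I2 finished on INT
[5] I2→R2
[10] I1 finished on DIV
[11] I1→R0
[12] issue I3 (DIV)
[13] I3 read-ops
[21] I3 finished on DIV
[22] I3→R1
[23] issue I4 (DIV)
[24] I4 read-ops; issue I5 (ADD)
[32] I4 finished on DIV
[33] I4→R3
[34] I5 read-ops
[36] I5 finished on ADD
[37] I5→R5

I3 = (12, 13, 21, 22)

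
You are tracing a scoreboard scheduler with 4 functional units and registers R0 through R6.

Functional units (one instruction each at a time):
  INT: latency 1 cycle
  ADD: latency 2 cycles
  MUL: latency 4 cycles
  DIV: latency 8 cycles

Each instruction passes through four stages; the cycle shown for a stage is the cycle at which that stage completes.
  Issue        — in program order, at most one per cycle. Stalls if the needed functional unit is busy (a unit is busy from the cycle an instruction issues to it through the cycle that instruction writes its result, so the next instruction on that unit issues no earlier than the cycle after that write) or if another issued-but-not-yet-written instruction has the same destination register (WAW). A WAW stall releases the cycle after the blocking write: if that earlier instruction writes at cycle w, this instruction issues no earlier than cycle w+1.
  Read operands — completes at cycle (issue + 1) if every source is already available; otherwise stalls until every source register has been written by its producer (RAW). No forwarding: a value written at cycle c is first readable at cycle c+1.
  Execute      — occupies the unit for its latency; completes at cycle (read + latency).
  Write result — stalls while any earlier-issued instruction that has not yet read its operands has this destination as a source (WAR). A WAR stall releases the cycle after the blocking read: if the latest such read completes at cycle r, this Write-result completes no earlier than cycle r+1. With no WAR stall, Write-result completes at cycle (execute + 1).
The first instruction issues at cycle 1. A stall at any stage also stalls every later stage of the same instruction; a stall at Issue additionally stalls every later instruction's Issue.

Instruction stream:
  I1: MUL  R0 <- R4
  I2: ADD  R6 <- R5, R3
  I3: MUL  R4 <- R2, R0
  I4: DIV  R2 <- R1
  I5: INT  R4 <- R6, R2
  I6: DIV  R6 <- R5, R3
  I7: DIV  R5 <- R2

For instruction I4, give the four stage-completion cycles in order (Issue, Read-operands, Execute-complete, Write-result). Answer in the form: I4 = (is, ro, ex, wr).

t=1  issue I1 (MUL)
t=2  I1 read-ops; issue I2 (ADD)
t=3  I2 read-ops
t=5  I2 finished on ADD
t=6  I1 finished on MUL; I2→R6
t=7  I1→R0
t=8  issue I3 (MUL)
t=9  I3 read-ops; issue I4 (DIV)
t=10  I4 read-ops
t=13  I3 finished on MUL
t=14  I3→R4
t=15  issue I5 (INT)
t=18  I4 finished on DIV
t=19  I4→R2
t=20  I5 read-ops; issue I6 (DIV)
t=21  I5 finished on INT; I6 read-ops
t=22  I5→R4
t=29  I6 finished on DIV
t=30  I6→R6
t=31  issue I7 (DIV)
t=32  I7 read-ops
t=40  I7 finished on DIV
t=41  I7→R5

I4 = (9, 10, 18, 19)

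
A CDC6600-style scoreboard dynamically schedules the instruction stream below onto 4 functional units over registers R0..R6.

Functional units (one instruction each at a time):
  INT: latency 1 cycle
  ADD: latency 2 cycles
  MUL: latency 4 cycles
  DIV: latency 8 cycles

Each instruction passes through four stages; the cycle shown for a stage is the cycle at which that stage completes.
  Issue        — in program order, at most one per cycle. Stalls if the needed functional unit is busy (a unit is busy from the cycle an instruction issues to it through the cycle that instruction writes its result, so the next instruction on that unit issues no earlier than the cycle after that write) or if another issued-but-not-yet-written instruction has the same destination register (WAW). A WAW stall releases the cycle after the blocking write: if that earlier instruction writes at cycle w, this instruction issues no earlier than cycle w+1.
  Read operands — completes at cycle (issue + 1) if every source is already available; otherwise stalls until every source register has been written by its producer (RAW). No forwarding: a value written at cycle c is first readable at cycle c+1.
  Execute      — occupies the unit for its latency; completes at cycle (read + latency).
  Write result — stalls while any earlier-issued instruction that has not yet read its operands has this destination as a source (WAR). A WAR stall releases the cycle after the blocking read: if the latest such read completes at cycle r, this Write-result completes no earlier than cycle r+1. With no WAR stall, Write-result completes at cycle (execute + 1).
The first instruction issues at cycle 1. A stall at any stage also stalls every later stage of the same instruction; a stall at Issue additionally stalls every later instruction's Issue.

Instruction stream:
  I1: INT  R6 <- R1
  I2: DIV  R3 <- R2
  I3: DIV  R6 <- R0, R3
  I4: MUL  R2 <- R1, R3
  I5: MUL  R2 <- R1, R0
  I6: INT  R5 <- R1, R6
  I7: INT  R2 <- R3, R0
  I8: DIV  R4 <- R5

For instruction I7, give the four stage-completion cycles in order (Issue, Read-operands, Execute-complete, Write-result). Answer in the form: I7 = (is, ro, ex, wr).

I7 = (28, 29, 30, 31)

t=1  issue I1 (INT)
t=2  I1 read-ops; issue I2 (DIV)
t=3  I1 finished on INT; I2 read-ops
t=4  I1→R6
t=11  I2 finished on DIV
t=12  I2→R3
t=13  issue I3 (DIV)
t=14  I3 read-ops; issue I4 (MUL)
t=15  I4 read-ops
t=19  I4 finished on MUL
t=20  I4→R2
t=21  issue I5 (MUL)
t=22  I3 finished on DIV; I5 read-ops; issue I6 (INT)
t=23  I3→R6
t=24  I6 read-ops
t=25  I6 finished on INT
t=26  I5 finished on MUL; I6→R5
t=27  I5→R2
t=28  issue I7 (INT)
t=29  I7 read-ops; issue I8 (DIV)
t=30  I7 finished on INT; I8 read-ops
t=31  I7→R2
t=38  I8 finished on DIV
t=39  I8→R4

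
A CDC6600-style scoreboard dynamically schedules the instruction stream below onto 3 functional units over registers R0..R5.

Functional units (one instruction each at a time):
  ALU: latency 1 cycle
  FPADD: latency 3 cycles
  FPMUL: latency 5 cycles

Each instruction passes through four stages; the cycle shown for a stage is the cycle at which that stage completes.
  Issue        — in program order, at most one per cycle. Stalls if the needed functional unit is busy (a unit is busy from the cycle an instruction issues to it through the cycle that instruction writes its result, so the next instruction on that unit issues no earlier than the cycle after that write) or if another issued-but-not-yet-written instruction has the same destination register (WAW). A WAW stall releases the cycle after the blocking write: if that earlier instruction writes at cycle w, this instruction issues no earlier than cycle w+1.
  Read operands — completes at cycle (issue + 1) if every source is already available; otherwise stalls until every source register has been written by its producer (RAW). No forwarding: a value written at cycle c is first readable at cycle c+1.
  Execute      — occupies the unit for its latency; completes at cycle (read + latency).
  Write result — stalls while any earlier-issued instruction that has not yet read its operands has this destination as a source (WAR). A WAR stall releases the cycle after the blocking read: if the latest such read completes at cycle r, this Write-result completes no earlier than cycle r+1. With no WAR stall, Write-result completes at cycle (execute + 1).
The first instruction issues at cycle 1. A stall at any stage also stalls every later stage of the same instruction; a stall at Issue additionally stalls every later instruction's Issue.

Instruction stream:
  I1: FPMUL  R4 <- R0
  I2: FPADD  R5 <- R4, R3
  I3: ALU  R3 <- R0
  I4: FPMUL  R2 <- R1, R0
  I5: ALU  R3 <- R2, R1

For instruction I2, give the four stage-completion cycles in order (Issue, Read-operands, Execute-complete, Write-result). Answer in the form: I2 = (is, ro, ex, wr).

I1: IS=1 RO=2 EX=7 WR=8
I2: IS=2 RO=9 EX=12 WR=13  [RAW R4: wait I1 write@8]
I3: IS=3 RO=4 EX=5 WR=10  [WAR R3: wait I2 read@9]
I4: IS=9 RO=10 EX=15 WR=16  [struct: FPMUL busy until I1 writes@8]
I5: IS=11 RO=17 EX=18 WR=19  [struct: ALU busy until I3 writes@10; RAW R2: wait I4 write@16]

I2 = (2, 9, 12, 13)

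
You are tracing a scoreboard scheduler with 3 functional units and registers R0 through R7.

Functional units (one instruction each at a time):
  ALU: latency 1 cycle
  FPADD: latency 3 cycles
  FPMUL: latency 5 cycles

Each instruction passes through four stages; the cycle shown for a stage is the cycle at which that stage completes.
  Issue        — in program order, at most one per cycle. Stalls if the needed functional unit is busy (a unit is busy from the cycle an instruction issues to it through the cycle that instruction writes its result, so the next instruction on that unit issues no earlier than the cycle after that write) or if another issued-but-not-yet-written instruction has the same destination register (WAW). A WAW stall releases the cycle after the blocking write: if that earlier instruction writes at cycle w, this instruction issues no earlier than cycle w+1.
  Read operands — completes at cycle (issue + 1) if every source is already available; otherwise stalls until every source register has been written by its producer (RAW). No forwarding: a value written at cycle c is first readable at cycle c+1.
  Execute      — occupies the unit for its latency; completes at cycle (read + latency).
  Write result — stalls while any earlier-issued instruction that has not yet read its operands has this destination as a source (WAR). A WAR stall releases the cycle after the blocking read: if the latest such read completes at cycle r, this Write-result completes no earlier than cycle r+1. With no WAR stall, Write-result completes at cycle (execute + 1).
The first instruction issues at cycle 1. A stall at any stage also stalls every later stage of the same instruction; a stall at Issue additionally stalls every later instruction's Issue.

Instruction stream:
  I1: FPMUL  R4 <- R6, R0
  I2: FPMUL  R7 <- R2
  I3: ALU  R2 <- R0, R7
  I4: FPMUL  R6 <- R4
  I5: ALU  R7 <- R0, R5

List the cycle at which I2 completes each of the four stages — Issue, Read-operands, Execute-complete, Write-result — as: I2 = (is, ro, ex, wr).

I2 = (9, 10, 15, 16)

[I1] 1/2/7/8
[I2] 9/10/15/16  (struct: FPMUL busy until I1 writes@8)
[I3] 10/17/18/19  (RAW R7: wait I2 write@16)
[I4] 17/18/23/24  (struct: FPMUL busy until I2 writes@16)
[I5] 20/21/22/23  (struct: ALU busy until I3 writes@19)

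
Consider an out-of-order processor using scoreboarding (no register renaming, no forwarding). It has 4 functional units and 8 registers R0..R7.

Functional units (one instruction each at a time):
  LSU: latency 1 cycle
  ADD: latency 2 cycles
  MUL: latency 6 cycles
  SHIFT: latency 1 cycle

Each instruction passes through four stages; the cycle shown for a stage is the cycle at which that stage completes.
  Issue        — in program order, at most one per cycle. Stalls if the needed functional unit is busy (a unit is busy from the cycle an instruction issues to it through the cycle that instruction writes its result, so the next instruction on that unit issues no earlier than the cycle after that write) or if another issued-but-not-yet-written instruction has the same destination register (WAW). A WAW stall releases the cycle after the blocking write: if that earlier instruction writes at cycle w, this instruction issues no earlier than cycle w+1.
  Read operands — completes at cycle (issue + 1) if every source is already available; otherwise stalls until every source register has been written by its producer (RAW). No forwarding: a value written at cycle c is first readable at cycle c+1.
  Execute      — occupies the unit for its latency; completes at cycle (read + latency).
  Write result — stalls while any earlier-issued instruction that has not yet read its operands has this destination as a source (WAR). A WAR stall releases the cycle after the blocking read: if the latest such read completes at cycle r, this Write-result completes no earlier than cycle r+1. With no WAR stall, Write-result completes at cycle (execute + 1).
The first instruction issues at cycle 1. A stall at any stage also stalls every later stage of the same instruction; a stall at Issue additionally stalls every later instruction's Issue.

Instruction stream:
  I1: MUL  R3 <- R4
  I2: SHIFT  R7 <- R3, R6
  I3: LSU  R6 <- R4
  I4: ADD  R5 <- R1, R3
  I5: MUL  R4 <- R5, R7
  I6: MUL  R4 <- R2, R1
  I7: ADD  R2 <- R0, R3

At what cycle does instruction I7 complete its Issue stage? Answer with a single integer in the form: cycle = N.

cycle = 23

I1 -> (1, 2, 8, 9)
I2 -> (2, 10, 11, 12)  // RAW R3: wait I1 write@9
I3 -> (3, 4, 5, 11)  // WAR R6: wait I2 read@10
I4 -> (4, 10, 12, 13)  // RAW R3: wait I1 write@9
I5 -> (10, 14, 20, 21)  // struct: MUL busy until I1 writes@9, RAW R5: wait I4 write@13
I6 -> (22, 23, 29, 30)  // struct: MUL busy until I5 writes@21
I7 -> (23, 24, 26, 27)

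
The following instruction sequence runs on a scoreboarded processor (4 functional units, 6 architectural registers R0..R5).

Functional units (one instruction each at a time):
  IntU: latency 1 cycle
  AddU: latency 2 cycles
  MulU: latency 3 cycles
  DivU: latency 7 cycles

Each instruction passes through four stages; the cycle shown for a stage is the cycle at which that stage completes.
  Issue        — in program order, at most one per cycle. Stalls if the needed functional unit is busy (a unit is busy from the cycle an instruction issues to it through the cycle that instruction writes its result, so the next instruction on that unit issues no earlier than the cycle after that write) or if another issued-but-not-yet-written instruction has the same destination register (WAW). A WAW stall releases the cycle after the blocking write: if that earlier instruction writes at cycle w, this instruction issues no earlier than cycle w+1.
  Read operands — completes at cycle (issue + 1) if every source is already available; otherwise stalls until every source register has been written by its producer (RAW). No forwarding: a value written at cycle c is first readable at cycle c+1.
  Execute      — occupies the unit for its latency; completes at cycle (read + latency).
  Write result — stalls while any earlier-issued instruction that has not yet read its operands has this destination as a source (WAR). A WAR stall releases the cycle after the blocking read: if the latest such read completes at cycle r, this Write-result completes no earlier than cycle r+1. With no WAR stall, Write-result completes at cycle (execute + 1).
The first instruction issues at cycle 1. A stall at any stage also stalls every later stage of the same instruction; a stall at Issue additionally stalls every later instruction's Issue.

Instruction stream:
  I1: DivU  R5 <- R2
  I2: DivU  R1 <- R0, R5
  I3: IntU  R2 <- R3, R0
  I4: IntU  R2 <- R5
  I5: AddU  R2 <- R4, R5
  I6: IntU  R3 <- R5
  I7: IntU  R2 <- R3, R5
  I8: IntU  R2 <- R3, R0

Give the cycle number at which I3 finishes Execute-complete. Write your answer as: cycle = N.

cycle = 14

c1: I1→DivU
c2: I1 RO
c9: I1 EX
c10: I1 WR R5
c11: I2→DivU
c12: I2 RO · I3→IntU
c13: I3 RO
c14: I3 EX
c15: I3 WR R2
c16: I4→IntU
c17: I4 RO
c18: I4 EX
c19: I2 EX · I4 WR R2
c20: I2 WR R1 · I5→AddU
c21: I5 RO · I6→IntU
c22: I6 RO
c23: I5 EX · I6 EX
c24: I5 WR R2 · I6 WR R3
c25: I7→IntU
c26: I7 RO
c27: I7 EX
c28: I7 WR R2
c29: I8→IntU
c30: I8 RO
c31: I8 EX
c32: I8 WR R2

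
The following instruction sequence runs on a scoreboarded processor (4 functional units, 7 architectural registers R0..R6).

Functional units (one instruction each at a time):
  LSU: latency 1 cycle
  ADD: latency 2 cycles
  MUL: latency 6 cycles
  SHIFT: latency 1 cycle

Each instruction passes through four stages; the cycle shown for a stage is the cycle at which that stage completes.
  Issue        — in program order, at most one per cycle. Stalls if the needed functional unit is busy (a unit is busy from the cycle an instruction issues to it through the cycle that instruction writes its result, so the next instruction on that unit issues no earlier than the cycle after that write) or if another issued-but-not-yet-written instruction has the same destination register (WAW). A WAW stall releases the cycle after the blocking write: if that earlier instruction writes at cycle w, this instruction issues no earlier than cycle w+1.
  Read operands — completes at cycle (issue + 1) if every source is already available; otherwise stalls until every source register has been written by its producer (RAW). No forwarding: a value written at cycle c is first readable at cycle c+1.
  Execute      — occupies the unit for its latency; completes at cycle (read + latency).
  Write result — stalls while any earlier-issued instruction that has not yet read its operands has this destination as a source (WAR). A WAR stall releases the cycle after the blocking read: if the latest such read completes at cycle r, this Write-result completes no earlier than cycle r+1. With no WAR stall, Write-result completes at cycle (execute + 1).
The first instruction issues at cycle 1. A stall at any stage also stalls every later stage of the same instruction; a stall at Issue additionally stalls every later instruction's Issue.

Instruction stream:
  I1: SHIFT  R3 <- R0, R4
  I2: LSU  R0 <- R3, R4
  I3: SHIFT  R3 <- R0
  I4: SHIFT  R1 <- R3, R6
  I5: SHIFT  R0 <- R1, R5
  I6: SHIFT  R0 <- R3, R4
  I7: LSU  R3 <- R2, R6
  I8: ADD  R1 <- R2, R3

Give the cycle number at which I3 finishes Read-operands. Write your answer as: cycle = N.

I1: IS=1 RO=2 EX=3 WR=4
I2: IS=2 RO=5 EX=6 WR=7  [RAW R3: wait I1 write@4]
I3: IS=5 RO=8 EX=9 WR=10  [struct: SHIFT busy until I1 writes@4; RAW R0: wait I2 write@7]
I4: IS=11 RO=12 EX=13 WR=14  [struct: SHIFT busy until I3 writes@10]
I5: IS=15 RO=16 EX=17 WR=18  [struct: SHIFT busy until I4 writes@14]
I6: IS=19 RO=20 EX=21 WR=22  [struct: SHIFT busy until I5 writes@18]
I7: IS=20 RO=21 EX=22 WR=23
I8: IS=21 RO=24 EX=26 WR=27  [RAW R3: wait I7 write@23]

cycle = 8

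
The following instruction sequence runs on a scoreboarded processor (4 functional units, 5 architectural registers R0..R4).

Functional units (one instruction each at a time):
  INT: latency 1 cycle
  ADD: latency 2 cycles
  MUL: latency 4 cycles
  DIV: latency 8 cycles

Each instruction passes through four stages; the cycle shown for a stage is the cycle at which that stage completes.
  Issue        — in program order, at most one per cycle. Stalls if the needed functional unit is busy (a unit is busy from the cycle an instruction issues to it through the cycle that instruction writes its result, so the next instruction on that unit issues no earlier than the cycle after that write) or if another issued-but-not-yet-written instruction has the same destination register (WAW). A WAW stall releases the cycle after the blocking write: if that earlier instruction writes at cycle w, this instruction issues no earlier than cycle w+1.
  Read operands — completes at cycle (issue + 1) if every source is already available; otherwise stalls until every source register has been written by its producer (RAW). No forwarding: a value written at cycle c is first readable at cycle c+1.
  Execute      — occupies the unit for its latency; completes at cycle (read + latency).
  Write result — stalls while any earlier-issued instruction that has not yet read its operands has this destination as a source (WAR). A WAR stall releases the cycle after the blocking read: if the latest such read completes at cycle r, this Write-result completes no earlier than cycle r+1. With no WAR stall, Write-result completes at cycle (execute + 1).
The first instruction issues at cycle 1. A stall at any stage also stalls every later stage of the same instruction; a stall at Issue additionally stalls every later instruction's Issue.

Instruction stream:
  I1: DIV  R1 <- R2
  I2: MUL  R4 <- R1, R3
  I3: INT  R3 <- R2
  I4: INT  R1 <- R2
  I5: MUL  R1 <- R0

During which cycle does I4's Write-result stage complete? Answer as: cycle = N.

cycle 1: I1 issues→DIV
cycle 2: I1 reads | I2 issues→MUL
cycle 3: I3 issues→INT
cycle 4: I3 reads
cycle 5: I3 exec-done
cycle 10: I1 exec-done
cycle 11: I1 writes R1
cycle 12: I2 reads
cycle 13: I3 writes R3
cycle 14: I4 issues→INT
cycle 15: I4 reads
cycle 16: I2 exec-done | I4 exec-done
cycle 17: I2 writes R4 | I4 writes R1
cycle 18: I5 issues→MUL
cycle 19: I5 reads
cycle 23: I5 exec-done
cycle 24: I5 writes R1

cycle = 17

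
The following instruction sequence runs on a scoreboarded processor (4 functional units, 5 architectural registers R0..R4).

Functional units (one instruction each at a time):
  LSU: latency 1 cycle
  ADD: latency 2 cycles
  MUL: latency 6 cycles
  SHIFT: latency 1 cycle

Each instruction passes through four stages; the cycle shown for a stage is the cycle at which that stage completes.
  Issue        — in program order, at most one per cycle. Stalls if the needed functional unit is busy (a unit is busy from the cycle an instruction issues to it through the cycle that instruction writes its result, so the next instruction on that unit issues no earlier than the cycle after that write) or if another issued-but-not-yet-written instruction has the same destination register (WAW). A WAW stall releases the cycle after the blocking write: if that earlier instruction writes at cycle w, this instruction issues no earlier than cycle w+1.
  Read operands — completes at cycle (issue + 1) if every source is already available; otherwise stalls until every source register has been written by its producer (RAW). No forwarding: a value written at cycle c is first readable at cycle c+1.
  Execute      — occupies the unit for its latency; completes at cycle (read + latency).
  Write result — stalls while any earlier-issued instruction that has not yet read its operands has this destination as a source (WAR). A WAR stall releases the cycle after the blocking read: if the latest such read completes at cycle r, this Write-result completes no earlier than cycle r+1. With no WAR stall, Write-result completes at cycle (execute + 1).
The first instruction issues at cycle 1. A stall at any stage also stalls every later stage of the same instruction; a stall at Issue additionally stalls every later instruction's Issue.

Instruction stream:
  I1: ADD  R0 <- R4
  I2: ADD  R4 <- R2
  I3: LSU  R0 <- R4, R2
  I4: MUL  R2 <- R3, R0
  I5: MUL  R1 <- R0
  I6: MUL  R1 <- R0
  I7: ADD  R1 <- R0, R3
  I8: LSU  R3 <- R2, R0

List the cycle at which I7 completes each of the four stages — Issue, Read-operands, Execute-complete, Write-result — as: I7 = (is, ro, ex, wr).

[1] I1 issues→ADD
[2] I1 reads
[4] I1 exec-done
[5] I1 writes R0
[6] I2 issues→ADD
[7] I2 reads, I3 issues→LSU
[8] I4 issues→MUL
[9] I2 exec-done
[10] I2 writes R4
[11] I3 reads
[12] I3 exec-done
[13] I3 writes R0
[14] I4 reads
[20] I4 exec-done
[21] I4 writes R2
[22] I5 issues→MUL
[23] I5 reads
[29] I5 exec-done
[30] I5 writes R1
[31] I6 issues→MUL
[32] I6 reads
[38] I6 exec-done
[39] I6 writes R1
[40] I7 issues→ADD
[41] I7 reads, I8 issues→LSU
[42] I8 reads
[43] I7 exec-done, I8 exec-done
[44] I7 writes R1, I8 writes R3

I7 = (40, 41, 43, 44)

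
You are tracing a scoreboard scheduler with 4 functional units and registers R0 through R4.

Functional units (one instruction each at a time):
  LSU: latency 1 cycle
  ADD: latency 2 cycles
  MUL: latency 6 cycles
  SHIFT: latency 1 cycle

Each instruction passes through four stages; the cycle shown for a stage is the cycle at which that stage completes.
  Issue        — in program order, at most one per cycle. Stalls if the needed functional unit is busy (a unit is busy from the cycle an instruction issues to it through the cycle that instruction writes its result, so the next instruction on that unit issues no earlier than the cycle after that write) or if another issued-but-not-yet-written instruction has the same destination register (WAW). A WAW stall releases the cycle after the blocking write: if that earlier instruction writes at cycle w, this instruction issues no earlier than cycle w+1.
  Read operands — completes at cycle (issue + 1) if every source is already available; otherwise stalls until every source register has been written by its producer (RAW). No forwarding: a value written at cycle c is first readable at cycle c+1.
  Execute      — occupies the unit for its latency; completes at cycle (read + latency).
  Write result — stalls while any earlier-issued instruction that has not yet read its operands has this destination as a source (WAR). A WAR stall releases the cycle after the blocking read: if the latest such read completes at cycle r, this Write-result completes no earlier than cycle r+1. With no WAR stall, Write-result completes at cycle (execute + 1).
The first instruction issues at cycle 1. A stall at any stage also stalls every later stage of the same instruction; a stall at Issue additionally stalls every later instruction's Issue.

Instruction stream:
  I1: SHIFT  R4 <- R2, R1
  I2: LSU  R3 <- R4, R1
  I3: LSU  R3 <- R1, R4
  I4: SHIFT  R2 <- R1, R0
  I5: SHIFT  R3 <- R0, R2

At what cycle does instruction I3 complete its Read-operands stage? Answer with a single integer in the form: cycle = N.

c1: I1 dispatched to SHIFT
c2: I1 operands ready | I2 dispatched to LSU
c3: I1 complete
c4: R4←I1
c5: I2 operands ready
c6: I2 complete
c7: R3←I2
c8: I3 dispatched to LSU
c9: I3 operands ready | I4 dispatched to SHIFT
c10: I3 complete | I4 operands ready
c11: R3←I3 | I4 complete
c12: R2←I4
c13: I5 dispatched to SHIFT
c14: I5 operands ready
c15: I5 complete
c16: R3←I5

cycle = 9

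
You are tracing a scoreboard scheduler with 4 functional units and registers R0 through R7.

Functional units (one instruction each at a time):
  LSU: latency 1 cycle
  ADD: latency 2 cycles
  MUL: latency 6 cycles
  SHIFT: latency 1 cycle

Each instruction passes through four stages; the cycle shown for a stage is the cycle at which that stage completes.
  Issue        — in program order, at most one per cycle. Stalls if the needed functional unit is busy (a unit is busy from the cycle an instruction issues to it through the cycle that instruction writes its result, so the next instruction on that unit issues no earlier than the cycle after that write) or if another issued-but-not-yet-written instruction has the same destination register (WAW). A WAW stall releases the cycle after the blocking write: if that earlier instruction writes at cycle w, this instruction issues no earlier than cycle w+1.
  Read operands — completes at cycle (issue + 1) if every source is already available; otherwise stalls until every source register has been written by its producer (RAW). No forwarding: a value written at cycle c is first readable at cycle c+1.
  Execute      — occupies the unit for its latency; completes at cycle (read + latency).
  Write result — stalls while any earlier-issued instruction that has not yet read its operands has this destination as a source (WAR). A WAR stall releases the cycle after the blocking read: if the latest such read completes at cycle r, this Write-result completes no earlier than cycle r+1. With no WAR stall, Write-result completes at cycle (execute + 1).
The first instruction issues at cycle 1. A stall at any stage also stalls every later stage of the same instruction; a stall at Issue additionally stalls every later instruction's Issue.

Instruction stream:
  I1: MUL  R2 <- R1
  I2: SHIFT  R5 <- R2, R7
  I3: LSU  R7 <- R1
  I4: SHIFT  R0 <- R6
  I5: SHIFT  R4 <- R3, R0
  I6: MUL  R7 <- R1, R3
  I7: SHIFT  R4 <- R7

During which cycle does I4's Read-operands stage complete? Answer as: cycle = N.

c1: issue I1 (MUL)
c2: I1 read-ops; issue I2 (SHIFT)
c3: issue I3 (LSU)
c4: I3 read-ops
c5: I3 finished on LSU
c8: I1 finished on MUL
c9: I1→R2
c10: I2 read-ops
c11: I2 finished on SHIFT; I3→R7
c12: I2→R5
c13: issue I4 (SHIFT)
c14: I4 read-ops
c15: I4 finished on SHIFT
c16: I4→R0
c17: issue I5 (SHIFT)
c18: I5 read-ops; issue I6 (MUL)
c19: I5 finished on SHIFT; I6 read-ops
c20: I5→R4
c21: issue I7 (SHIFT)
c25: I6 finished on MUL
c26: I6→R7
c27: I7 read-ops
c28: I7 finished on SHIFT
c29: I7→R4

cycle = 14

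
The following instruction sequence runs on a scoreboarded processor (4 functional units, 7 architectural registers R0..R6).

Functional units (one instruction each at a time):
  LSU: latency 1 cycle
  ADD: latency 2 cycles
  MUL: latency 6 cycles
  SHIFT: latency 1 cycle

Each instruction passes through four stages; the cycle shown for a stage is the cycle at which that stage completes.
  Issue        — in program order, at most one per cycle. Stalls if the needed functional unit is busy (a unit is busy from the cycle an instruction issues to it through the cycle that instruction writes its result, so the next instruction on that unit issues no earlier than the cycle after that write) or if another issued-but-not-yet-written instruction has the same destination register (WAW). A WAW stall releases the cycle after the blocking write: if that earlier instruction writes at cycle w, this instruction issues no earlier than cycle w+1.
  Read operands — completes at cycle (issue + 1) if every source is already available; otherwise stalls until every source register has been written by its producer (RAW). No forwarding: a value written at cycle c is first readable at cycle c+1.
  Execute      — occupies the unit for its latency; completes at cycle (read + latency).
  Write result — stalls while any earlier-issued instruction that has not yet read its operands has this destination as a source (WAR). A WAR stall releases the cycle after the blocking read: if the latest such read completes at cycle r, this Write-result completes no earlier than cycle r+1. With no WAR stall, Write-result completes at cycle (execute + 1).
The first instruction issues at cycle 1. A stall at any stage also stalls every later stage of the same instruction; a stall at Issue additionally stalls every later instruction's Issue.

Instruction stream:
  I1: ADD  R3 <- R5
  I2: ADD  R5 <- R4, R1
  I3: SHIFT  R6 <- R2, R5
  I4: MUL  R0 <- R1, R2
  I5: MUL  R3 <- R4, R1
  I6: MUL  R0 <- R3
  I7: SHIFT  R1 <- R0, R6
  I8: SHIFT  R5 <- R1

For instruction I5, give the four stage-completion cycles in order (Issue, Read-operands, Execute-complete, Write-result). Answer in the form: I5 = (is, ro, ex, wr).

t=1  issue I1 (ADD)
t=2  I1 read-ops
t=4  I1 finished on ADD
t=5  I1→R3
t=6  issue I2 (ADD)
t=7  I2 read-ops · issue I3 (SHIFT)
t=8  issue I4 (MUL)
t=9  I2 finished on ADD · I4 read-ops
t=10  I2→R5
t=11  I3 read-ops
t=12  I3 finished on SHIFT
t=13  I3→R6
t=15  I4 finished on MUL
t=16  I4→R0
t=17  issue I5 (MUL)
t=18  I5 read-ops
t=24  I5 finished on MUL
t=25  I5→R3
t=26  issue I6 (MUL)
t=27  I6 read-ops · issue I7 (SHIFT)
t=33  I6 finished on MUL
t=34  I6→R0
t=35  I7 read-ops
t=36  I7 finished on SHIFT
t=37  I7→R1
t=38  issue I8 (SHIFT)
t=39  I8 read-ops
t=40  I8 finished on SHIFT
t=41  I8→R5

I5 = (17, 18, 24, 25)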